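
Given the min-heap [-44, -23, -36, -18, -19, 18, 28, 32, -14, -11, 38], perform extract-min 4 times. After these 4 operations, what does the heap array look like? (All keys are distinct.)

extract-min #1 returns -44:
  remove root -44; move last element 38 to root → [38, -23, -36, -18, -19, 18, 28, 32, -14, -11]
  38 vs smaller child -36 at index 2, swap → [-36, -23, 38, -18, -19, 18, 28, 32, -14, -11]
  38 vs smaller child 18 at index 5, swap → [-36, -23, 18, -18, -19, 38, 28, 32, -14, -11]
extract-min #2 returns -36:
  remove root -36; move last element -11 to root → [-11, -23, 18, -18, -19, 38, 28, 32, -14]
  -11 vs smaller child -23 at index 1, swap → [-23, -11, 18, -18, -19, 38, 28, 32, -14]
  -11 vs smaller child -19 at index 4, swap → [-23, -19, 18, -18, -11, 38, 28, 32, -14]
extract-min #3 returns -23:
  remove root -23; move last element -14 to root → [-14, -19, 18, -18, -11, 38, 28, 32]
  -14 vs smaller child -19 at index 1, swap → [-19, -14, 18, -18, -11, 38, 28, 32]
  -14 vs smaller child -18 at index 3, swap → [-19, -18, 18, -14, -11, 38, 28, 32]
extract-min #4 returns -19:
  remove root -19; move last element 32 to root → [32, -18, 18, -14, -11, 38, 28]
  32 vs smaller child -18 at index 1, swap → [-18, 32, 18, -14, -11, 38, 28]
  32 vs smaller child -14 at index 3, swap → [-18, -14, 18, 32, -11, 38, 28]

[-18, -14, 18, 32, -11, 38, 28]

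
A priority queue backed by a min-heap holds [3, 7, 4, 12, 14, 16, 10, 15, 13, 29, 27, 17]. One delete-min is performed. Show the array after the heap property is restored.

[4, 7, 10, 12, 14, 16, 17, 15, 13, 29, 27]

remove root 3; move last element 17 to root → [17, 7, 4, 12, 14, 16, 10, 15, 13, 29, 27]
17 vs smaller child 4 at index 2, swap → [4, 7, 17, 12, 14, 16, 10, 15, 13, 29, 27]
17 vs smaller child 10 at index 6, swap → [4, 7, 10, 12, 14, 16, 17, 15, 13, 29, 27]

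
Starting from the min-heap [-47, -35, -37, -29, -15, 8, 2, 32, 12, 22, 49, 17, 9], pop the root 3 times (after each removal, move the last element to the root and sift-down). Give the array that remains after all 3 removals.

[-29, -15, 2, 12, 22, 8, 9, 32, 17, 49]

extract-min #1 returns -47:
  remove root -47; move last element 9 to root → [9, -35, -37, -29, -15, 8, 2, 32, 12, 22, 49, 17]
  9 vs smaller child -37 at index 2, swap → [-37, -35, 9, -29, -15, 8, 2, 32, 12, 22, 49, 17]
  9 vs smaller child 2 at index 6, swap → [-37, -35, 2, -29, -15, 8, 9, 32, 12, 22, 49, 17]
extract-min #2 returns -37:
  remove root -37; move last element 17 to root → [17, -35, 2, -29, -15, 8, 9, 32, 12, 22, 49]
  17 vs smaller child -35 at index 1, swap → [-35, 17, 2, -29, -15, 8, 9, 32, 12, 22, 49]
  17 vs smaller child -29 at index 3, swap → [-35, -29, 2, 17, -15, 8, 9, 32, 12, 22, 49]
  17 vs smaller child 12 at index 8, swap → [-35, -29, 2, 12, -15, 8, 9, 32, 17, 22, 49]
extract-min #3 returns -35:
  remove root -35; move last element 49 to root → [49, -29, 2, 12, -15, 8, 9, 32, 17, 22]
  49 vs smaller child -29 at index 1, swap → [-29, 49, 2, 12, -15, 8, 9, 32, 17, 22]
  49 vs smaller child -15 at index 4, swap → [-29, -15, 2, 12, 49, 8, 9, 32, 17, 22]
  49 vs only child 22 at index 9, swap → [-29, -15, 2, 12, 22, 8, 9, 32, 17, 49]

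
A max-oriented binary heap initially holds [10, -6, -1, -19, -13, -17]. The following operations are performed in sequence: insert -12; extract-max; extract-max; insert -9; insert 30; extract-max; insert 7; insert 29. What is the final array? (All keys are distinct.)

insert -12:
  append -12 at index 6 → [10, -6, -1, -19, -13, -17, -12] (no swap needed)
extract-max → returns 10:
  remove root 10; move last element -12 to root → [-12, -6, -1, -19, -13, -17]
  -12 vs larger child -1 at index 2, swap → [-1, -6, -12, -19, -13, -17]
extract-max → returns -1:
  remove root -1; move last element -17 to root → [-17, -6, -12, -19, -13]
  -17 vs larger child -6 at index 1, swap → [-6, -17, -12, -19, -13]
  -17 vs larger child -13 at index 4, swap → [-6, -13, -12, -19, -17]
insert -9:
  append -9 at index 5 → [-6, -13, -12, -19, -17, -9]
  -9 > parent -12 at index 2, swap → [-6, -13, -9, -19, -17, -12]
insert 30:
  append 30 at index 6 → [-6, -13, -9, -19, -17, -12, 30]
  30 > parent -9 at index 2, swap → [-6, -13, 30, -19, -17, -12, -9]
  30 > parent -6 at index 0, swap → [30, -13, -6, -19, -17, -12, -9]
extract-max → returns 30:
  remove root 30; move last element -9 to root → [-9, -13, -6, -19, -17, -12]
  -9 vs larger child -6 at index 2, swap → [-6, -13, -9, -19, -17, -12]
insert 7:
  append 7 at index 6 → [-6, -13, -9, -19, -17, -12, 7]
  7 > parent -9 at index 2, swap → [-6, -13, 7, -19, -17, -12, -9]
  7 > parent -6 at index 0, swap → [7, -13, -6, -19, -17, -12, -9]
insert 29:
  append 29 at index 7 → [7, -13, -6, -19, -17, -12, -9, 29]
  29 > parent -19 at index 3, swap → [7, -13, -6, 29, -17, -12, -9, -19]
  29 > parent -13 at index 1, swap → [7, 29, -6, -13, -17, -12, -9, -19]
  29 > parent 7 at index 0, swap → [29, 7, -6, -13, -17, -12, -9, -19]

[29, 7, -6, -13, -17, -12, -9, -19]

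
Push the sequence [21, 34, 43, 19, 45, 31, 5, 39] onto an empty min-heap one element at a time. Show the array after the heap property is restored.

[5, 21, 19, 34, 45, 43, 31, 39]

Insert 21:
  append 21 at index 0 → [21] (no swap needed)
Insert 34:
  append 34 at index 1 → [21, 34] (no swap needed)
Insert 43:
  append 43 at index 2 → [21, 34, 43] (no swap needed)
Insert 19:
  append 19 at index 3 → [21, 34, 43, 19]
  19 < parent 34 at index 1, swap → [21, 19, 43, 34]
  19 < parent 21 at index 0, swap → [19, 21, 43, 34]
Insert 45:
  append 45 at index 4 → [19, 21, 43, 34, 45] (no swap needed)
Insert 31:
  append 31 at index 5 → [19, 21, 43, 34, 45, 31]
  31 < parent 43 at index 2, swap → [19, 21, 31, 34, 45, 43]
Insert 5:
  append 5 at index 6 → [19, 21, 31, 34, 45, 43, 5]
  5 < parent 31 at index 2, swap → [19, 21, 5, 34, 45, 43, 31]
  5 < parent 19 at index 0, swap → [5, 21, 19, 34, 45, 43, 31]
Insert 39:
  append 39 at index 7 → [5, 21, 19, 34, 45, 43, 31, 39] (no swap needed)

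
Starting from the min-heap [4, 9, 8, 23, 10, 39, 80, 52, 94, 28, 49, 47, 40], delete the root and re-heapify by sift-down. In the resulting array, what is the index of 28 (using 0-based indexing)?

9

remove root 4; move last element 40 to root → [40, 9, 8, 23, 10, 39, 80, 52, 94, 28, 49, 47]
40 vs smaller child 8 at index 2, swap → [8, 9, 40, 23, 10, 39, 80, 52, 94, 28, 49, 47]
40 vs smaller child 39 at index 5, swap → [8, 9, 39, 23, 10, 40, 80, 52, 94, 28, 49, 47]
resulting array: [8, 9, 39, 23, 10, 40, 80, 52, 94, 28, 49, 47]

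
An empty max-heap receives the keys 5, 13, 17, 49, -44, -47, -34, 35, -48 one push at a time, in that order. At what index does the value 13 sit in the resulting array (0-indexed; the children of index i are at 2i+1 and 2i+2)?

2

Insert 5:
  append 5 at index 0 → [5] (no swap needed)
Insert 13:
  append 13 at index 1 → [5, 13]
  13 > parent 5 at index 0, swap → [13, 5]
Insert 17:
  append 17 at index 2 → [13, 5, 17]
  17 > parent 13 at index 0, swap → [17, 5, 13]
Insert 49:
  append 49 at index 3 → [17, 5, 13, 49]
  49 > parent 5 at index 1, swap → [17, 49, 13, 5]
  49 > parent 17 at index 0, swap → [49, 17, 13, 5]
Insert -44:
  append -44 at index 4 → [49, 17, 13, 5, -44] (no swap needed)
Insert -47:
  append -47 at index 5 → [49, 17, 13, 5, -44, -47] (no swap needed)
Insert -34:
  append -34 at index 6 → [49, 17, 13, 5, -44, -47, -34] (no swap needed)
Insert 35:
  append 35 at index 7 → [49, 17, 13, 5, -44, -47, -34, 35]
  35 > parent 5 at index 3, swap → [49, 17, 13, 35, -44, -47, -34, 5]
  35 > parent 17 at index 1, swap → [49, 35, 13, 17, -44, -47, -34, 5]
Insert -48:
  append -48 at index 8 → [49, 35, 13, 17, -44, -47, -34, 5, -48] (no swap needed)
resulting array: [49, 35, 13, 17, -44, -47, -34, 5, -48]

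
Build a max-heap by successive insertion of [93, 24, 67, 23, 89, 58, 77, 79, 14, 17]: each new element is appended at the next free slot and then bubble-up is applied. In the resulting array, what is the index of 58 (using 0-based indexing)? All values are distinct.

Insert 93:
  append 93 at index 0 → [93] (no swap needed)
Insert 24:
  append 24 at index 1 → [93, 24] (no swap needed)
Insert 67:
  append 67 at index 2 → [93, 24, 67] (no swap needed)
Insert 23:
  append 23 at index 3 → [93, 24, 67, 23] (no swap needed)
Insert 89:
  append 89 at index 4 → [93, 24, 67, 23, 89]
  89 > parent 24 at index 1, swap → [93, 89, 67, 23, 24]
Insert 58:
  append 58 at index 5 → [93, 89, 67, 23, 24, 58] (no swap needed)
Insert 77:
  append 77 at index 6 → [93, 89, 67, 23, 24, 58, 77]
  77 > parent 67 at index 2, swap → [93, 89, 77, 23, 24, 58, 67]
Insert 79:
  append 79 at index 7 → [93, 89, 77, 23, 24, 58, 67, 79]
  79 > parent 23 at index 3, swap → [93, 89, 77, 79, 24, 58, 67, 23]
Insert 14:
  append 14 at index 8 → [93, 89, 77, 79, 24, 58, 67, 23, 14] (no swap needed)
Insert 17:
  append 17 at index 9 → [93, 89, 77, 79, 24, 58, 67, 23, 14, 17] (no swap needed)
resulting array: [93, 89, 77, 79, 24, 58, 67, 23, 14, 17]

5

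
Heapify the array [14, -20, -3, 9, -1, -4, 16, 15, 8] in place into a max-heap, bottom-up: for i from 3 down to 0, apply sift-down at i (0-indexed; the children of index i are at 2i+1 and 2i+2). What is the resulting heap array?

sift down from index 3:
  9 vs larger child 15 at index 7, swap → [14, -20, -3, 15, -1, -4, 16, 9, 8]
sift down from index 2:
  -3 vs larger child 16 at index 6, swap → [14, -20, 16, 15, -1, -4, -3, 9, 8]
sift down from index 1:
  -20 vs larger child 15 at index 3, swap → [14, 15, 16, -20, -1, -4, -3, 9, 8]
  -20 vs larger child 9 at index 7, swap → [14, 15, 16, 9, -1, -4, -3, -20, 8]
sift down from index 0:
  14 vs larger child 16 at index 2, swap → [16, 15, 14, 9, -1, -4, -3, -20, 8]

[16, 15, 14, 9, -1, -4, -3, -20, 8]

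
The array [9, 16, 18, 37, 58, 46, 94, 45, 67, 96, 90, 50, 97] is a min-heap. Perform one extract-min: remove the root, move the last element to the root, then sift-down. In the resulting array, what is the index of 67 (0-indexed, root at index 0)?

8

remove root 9; move last element 97 to root → [97, 16, 18, 37, 58, 46, 94, 45, 67, 96, 90, 50]
97 vs smaller child 16 at index 1, swap → [16, 97, 18, 37, 58, 46, 94, 45, 67, 96, 90, 50]
97 vs smaller child 37 at index 3, swap → [16, 37, 18, 97, 58, 46, 94, 45, 67, 96, 90, 50]
97 vs smaller child 45 at index 7, swap → [16, 37, 18, 45, 58, 46, 94, 97, 67, 96, 90, 50]
resulting array: [16, 37, 18, 45, 58, 46, 94, 97, 67, 96, 90, 50]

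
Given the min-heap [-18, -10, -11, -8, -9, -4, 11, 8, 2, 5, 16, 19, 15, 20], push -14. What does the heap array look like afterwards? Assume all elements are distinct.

append -14 at index 14 → [-18, -10, -11, -8, -9, -4, 11, 8, 2, 5, 16, 19, 15, 20, -14]
-14 < parent 11 at index 6, swap → [-18, -10, -11, -8, -9, -4, -14, 8, 2, 5, 16, 19, 15, 20, 11]
-14 < parent -11 at index 2, swap → [-18, -10, -14, -8, -9, -4, -11, 8, 2, 5, 16, 19, 15, 20, 11]

[-18, -10, -14, -8, -9, -4, -11, 8, 2, 5, 16, 19, 15, 20, 11]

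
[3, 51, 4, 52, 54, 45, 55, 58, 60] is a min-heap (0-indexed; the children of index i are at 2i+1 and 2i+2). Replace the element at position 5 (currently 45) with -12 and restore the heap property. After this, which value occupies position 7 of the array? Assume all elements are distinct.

set index 5 from 45 to -12 → [3, 51, 4, 52, 54, -12, 55, 58, 60]
-12 < parent 4 at index 2, swap → [3, 51, -12, 52, 54, 4, 55, 58, 60]
-12 < parent 3 at index 0, swap → [-12, 51, 3, 52, 54, 4, 55, 58, 60]
resulting array: [-12, 51, 3, 52, 54, 4, 55, 58, 60]

58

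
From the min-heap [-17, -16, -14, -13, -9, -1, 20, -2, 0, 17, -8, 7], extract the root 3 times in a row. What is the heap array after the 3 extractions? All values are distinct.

[-13, -9, -8, -2, 17, -1, 20, 7, 0]

extract-min #1 returns -17:
  remove root -17; move last element 7 to root → [7, -16, -14, -13, -9, -1, 20, -2, 0, 17, -8]
  7 vs smaller child -16 at index 1, swap → [-16, 7, -14, -13, -9, -1, 20, -2, 0, 17, -8]
  7 vs smaller child -13 at index 3, swap → [-16, -13, -14, 7, -9, -1, 20, -2, 0, 17, -8]
  7 vs smaller child -2 at index 7, swap → [-16, -13, -14, -2, -9, -1, 20, 7, 0, 17, -8]
extract-min #2 returns -16:
  remove root -16; move last element -8 to root → [-8, -13, -14, -2, -9, -1, 20, 7, 0, 17]
  -8 vs smaller child -14 at index 2, swap → [-14, -13, -8, -2, -9, -1, 20, 7, 0, 17]
extract-min #3 returns -14:
  remove root -14; move last element 17 to root → [17, -13, -8, -2, -9, -1, 20, 7, 0]
  17 vs smaller child -13 at index 1, swap → [-13, 17, -8, -2, -9, -1, 20, 7, 0]
  17 vs smaller child -9 at index 4, swap → [-13, -9, -8, -2, 17, -1, 20, 7, 0]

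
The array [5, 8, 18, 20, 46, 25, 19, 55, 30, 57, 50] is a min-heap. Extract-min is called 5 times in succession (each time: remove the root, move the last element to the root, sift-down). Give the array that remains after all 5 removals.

[25, 30, 50, 55, 46, 57]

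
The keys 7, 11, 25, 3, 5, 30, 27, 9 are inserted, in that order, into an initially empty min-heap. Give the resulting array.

Insert 7:
  append 7 at index 0 → [7] (no swap needed)
Insert 11:
  append 11 at index 1 → [7, 11] (no swap needed)
Insert 25:
  append 25 at index 2 → [7, 11, 25] (no swap needed)
Insert 3:
  append 3 at index 3 → [7, 11, 25, 3]
  3 < parent 11 at index 1, swap → [7, 3, 25, 11]
  3 < parent 7 at index 0, swap → [3, 7, 25, 11]
Insert 5:
  append 5 at index 4 → [3, 7, 25, 11, 5]
  5 < parent 7 at index 1, swap → [3, 5, 25, 11, 7]
Insert 30:
  append 30 at index 5 → [3, 5, 25, 11, 7, 30] (no swap needed)
Insert 27:
  append 27 at index 6 → [3, 5, 25, 11, 7, 30, 27] (no swap needed)
Insert 9:
  append 9 at index 7 → [3, 5, 25, 11, 7, 30, 27, 9]
  9 < parent 11 at index 3, swap → [3, 5, 25, 9, 7, 30, 27, 11]

[3, 5, 25, 9, 7, 30, 27, 11]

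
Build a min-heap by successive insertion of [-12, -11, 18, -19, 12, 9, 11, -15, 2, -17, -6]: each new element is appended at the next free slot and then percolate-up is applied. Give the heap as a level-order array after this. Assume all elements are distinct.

Insert -12:
  append -12 at index 0 → [-12] (no swap needed)
Insert -11:
  append -11 at index 1 → [-12, -11] (no swap needed)
Insert 18:
  append 18 at index 2 → [-12, -11, 18] (no swap needed)
Insert -19:
  append -19 at index 3 → [-12, -11, 18, -19]
  -19 < parent -11 at index 1, swap → [-12, -19, 18, -11]
  -19 < parent -12 at index 0, swap → [-19, -12, 18, -11]
Insert 12:
  append 12 at index 4 → [-19, -12, 18, -11, 12] (no swap needed)
Insert 9:
  append 9 at index 5 → [-19, -12, 18, -11, 12, 9]
  9 < parent 18 at index 2, swap → [-19, -12, 9, -11, 12, 18]
Insert 11:
  append 11 at index 6 → [-19, -12, 9, -11, 12, 18, 11] (no swap needed)
Insert -15:
  append -15 at index 7 → [-19, -12, 9, -11, 12, 18, 11, -15]
  -15 < parent -11 at index 3, swap → [-19, -12, 9, -15, 12, 18, 11, -11]
  -15 < parent -12 at index 1, swap → [-19, -15, 9, -12, 12, 18, 11, -11]
Insert 2:
  append 2 at index 8 → [-19, -15, 9, -12, 12, 18, 11, -11, 2] (no swap needed)
Insert -17:
  append -17 at index 9 → [-19, -15, 9, -12, 12, 18, 11, -11, 2, -17]
  -17 < parent 12 at index 4, swap → [-19, -15, 9, -12, -17, 18, 11, -11, 2, 12]
  -17 < parent -15 at index 1, swap → [-19, -17, 9, -12, -15, 18, 11, -11, 2, 12]
Insert -6:
  append -6 at index 10 → [-19, -17, 9, -12, -15, 18, 11, -11, 2, 12, -6] (no swap needed)

[-19, -17, 9, -12, -15, 18, 11, -11, 2, 12, -6]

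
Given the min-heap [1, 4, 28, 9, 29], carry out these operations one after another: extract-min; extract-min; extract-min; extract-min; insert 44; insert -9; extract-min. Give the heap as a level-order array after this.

[29, 44]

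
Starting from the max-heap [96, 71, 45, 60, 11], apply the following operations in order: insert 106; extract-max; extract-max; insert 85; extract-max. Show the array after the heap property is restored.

[71, 60, 45, 11]

insert 106:
  append 106 at index 5 → [96, 71, 45, 60, 11, 106]
  106 > parent 45 at index 2, swap → [96, 71, 106, 60, 11, 45]
  106 > parent 96 at index 0, swap → [106, 71, 96, 60, 11, 45]
extract-max → returns 106:
  remove root 106; move last element 45 to root → [45, 71, 96, 60, 11]
  45 vs larger child 96 at index 2, swap → [96, 71, 45, 60, 11]
extract-max → returns 96:
  remove root 96; move last element 11 to root → [11, 71, 45, 60]
  11 vs larger child 71 at index 1, swap → [71, 11, 45, 60]
  11 vs only child 60 at index 3, swap → [71, 60, 45, 11]
insert 85:
  append 85 at index 4 → [71, 60, 45, 11, 85]
  85 > parent 60 at index 1, swap → [71, 85, 45, 11, 60]
  85 > parent 71 at index 0, swap → [85, 71, 45, 11, 60]
extract-max → returns 85:
  remove root 85; move last element 60 to root → [60, 71, 45, 11]
  60 vs larger child 71 at index 1, swap → [71, 60, 45, 11]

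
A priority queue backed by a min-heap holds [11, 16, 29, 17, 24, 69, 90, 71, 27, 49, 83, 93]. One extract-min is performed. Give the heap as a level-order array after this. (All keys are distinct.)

remove root 11; move last element 93 to root → [93, 16, 29, 17, 24, 69, 90, 71, 27, 49, 83]
93 vs smaller child 16 at index 1, swap → [16, 93, 29, 17, 24, 69, 90, 71, 27, 49, 83]
93 vs smaller child 17 at index 3, swap → [16, 17, 29, 93, 24, 69, 90, 71, 27, 49, 83]
93 vs smaller child 27 at index 8, swap → [16, 17, 29, 27, 24, 69, 90, 71, 93, 49, 83]

[16, 17, 29, 27, 24, 69, 90, 71, 93, 49, 83]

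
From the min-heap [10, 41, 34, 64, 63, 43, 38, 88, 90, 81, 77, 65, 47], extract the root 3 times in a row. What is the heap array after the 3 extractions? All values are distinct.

extract-min #1 returns 10:
  remove root 10; move last element 47 to root → [47, 41, 34, 64, 63, 43, 38, 88, 90, 81, 77, 65]
  47 vs smaller child 34 at index 2, swap → [34, 41, 47, 64, 63, 43, 38, 88, 90, 81, 77, 65]
  47 vs smaller child 38 at index 6, swap → [34, 41, 38, 64, 63, 43, 47, 88, 90, 81, 77, 65]
extract-min #2 returns 34:
  remove root 34; move last element 65 to root → [65, 41, 38, 64, 63, 43, 47, 88, 90, 81, 77]
  65 vs smaller child 38 at index 2, swap → [38, 41, 65, 64, 63, 43, 47, 88, 90, 81, 77]
  65 vs smaller child 43 at index 5, swap → [38, 41, 43, 64, 63, 65, 47, 88, 90, 81, 77]
extract-min #3 returns 38:
  remove root 38; move last element 77 to root → [77, 41, 43, 64, 63, 65, 47, 88, 90, 81]
  77 vs smaller child 41 at index 1, swap → [41, 77, 43, 64, 63, 65, 47, 88, 90, 81]
  77 vs smaller child 63 at index 4, swap → [41, 63, 43, 64, 77, 65, 47, 88, 90, 81]

[41, 63, 43, 64, 77, 65, 47, 88, 90, 81]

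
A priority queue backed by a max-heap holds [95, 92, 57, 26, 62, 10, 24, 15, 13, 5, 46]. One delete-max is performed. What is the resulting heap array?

[92, 62, 57, 26, 46, 10, 24, 15, 13, 5]

remove root 95; move last element 46 to root → [46, 92, 57, 26, 62, 10, 24, 15, 13, 5]
46 vs larger child 92 at index 1, swap → [92, 46, 57, 26, 62, 10, 24, 15, 13, 5]
46 vs larger child 62 at index 4, swap → [92, 62, 57, 26, 46, 10, 24, 15, 13, 5]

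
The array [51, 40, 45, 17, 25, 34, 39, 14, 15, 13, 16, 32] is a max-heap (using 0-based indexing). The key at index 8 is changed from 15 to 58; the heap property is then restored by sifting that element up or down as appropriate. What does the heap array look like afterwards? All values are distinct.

set index 8 from 15 to 58 → [51, 40, 45, 17, 25, 34, 39, 14, 58, 13, 16, 32]
58 > parent 17 at index 3, swap → [51, 40, 45, 58, 25, 34, 39, 14, 17, 13, 16, 32]
58 > parent 40 at index 1, swap → [51, 58, 45, 40, 25, 34, 39, 14, 17, 13, 16, 32]
58 > parent 51 at index 0, swap → [58, 51, 45, 40, 25, 34, 39, 14, 17, 13, 16, 32]

[58, 51, 45, 40, 25, 34, 39, 14, 17, 13, 16, 32]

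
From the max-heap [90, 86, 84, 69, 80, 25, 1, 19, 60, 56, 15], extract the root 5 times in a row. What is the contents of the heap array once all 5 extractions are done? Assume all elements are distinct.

[60, 56, 25, 19, 1, 15]

extract-max #1 returns 90:
  remove root 90; move last element 15 to root → [15, 86, 84, 69, 80, 25, 1, 19, 60, 56]
  15 vs larger child 86 at index 1, swap → [86, 15, 84, 69, 80, 25, 1, 19, 60, 56]
  15 vs larger child 80 at index 4, swap → [86, 80, 84, 69, 15, 25, 1, 19, 60, 56]
  15 vs only child 56 at index 9, swap → [86, 80, 84, 69, 56, 25, 1, 19, 60, 15]
extract-max #2 returns 86:
  remove root 86; move last element 15 to root → [15, 80, 84, 69, 56, 25, 1, 19, 60]
  15 vs larger child 84 at index 2, swap → [84, 80, 15, 69, 56, 25, 1, 19, 60]
  15 vs larger child 25 at index 5, swap → [84, 80, 25, 69, 56, 15, 1, 19, 60]
extract-max #3 returns 84:
  remove root 84; move last element 60 to root → [60, 80, 25, 69, 56, 15, 1, 19]
  60 vs larger child 80 at index 1, swap → [80, 60, 25, 69, 56, 15, 1, 19]
  60 vs larger child 69 at index 3, swap → [80, 69, 25, 60, 56, 15, 1, 19]
extract-max #4 returns 80:
  remove root 80; move last element 19 to root → [19, 69, 25, 60, 56, 15, 1]
  19 vs larger child 69 at index 1, swap → [69, 19, 25, 60, 56, 15, 1]
  19 vs larger child 60 at index 3, swap → [69, 60, 25, 19, 56, 15, 1]
extract-max #5 returns 69:
  remove root 69; move last element 1 to root → [1, 60, 25, 19, 56, 15]
  1 vs larger child 60 at index 1, swap → [60, 1, 25, 19, 56, 15]
  1 vs larger child 56 at index 4, swap → [60, 56, 25, 19, 1, 15]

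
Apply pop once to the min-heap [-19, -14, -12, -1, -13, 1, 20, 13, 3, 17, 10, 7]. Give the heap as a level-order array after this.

[-14, -13, -12, -1, 7, 1, 20, 13, 3, 17, 10]

remove root -19; move last element 7 to root → [7, -14, -12, -1, -13, 1, 20, 13, 3, 17, 10]
7 vs smaller child -14 at index 1, swap → [-14, 7, -12, -1, -13, 1, 20, 13, 3, 17, 10]
7 vs smaller child -13 at index 4, swap → [-14, -13, -12, -1, 7, 1, 20, 13, 3, 17, 10]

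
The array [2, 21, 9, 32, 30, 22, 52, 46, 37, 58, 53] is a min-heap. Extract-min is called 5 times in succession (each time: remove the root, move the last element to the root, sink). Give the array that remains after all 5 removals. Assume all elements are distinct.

[32, 46, 37, 52, 58, 53]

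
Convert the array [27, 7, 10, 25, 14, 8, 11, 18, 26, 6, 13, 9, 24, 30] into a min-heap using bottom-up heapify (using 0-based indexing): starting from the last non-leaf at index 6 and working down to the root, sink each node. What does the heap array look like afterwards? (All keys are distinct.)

[6, 7, 8, 18, 13, 9, 11, 25, 26, 14, 27, 10, 24, 30]

sift down from index 6: already satisfies heap property
sift down from index 5: already satisfies heap property
sift down from index 4:
  14 vs smaller child 6 at index 9, swap → [27, 7, 10, 25, 6, 8, 11, 18, 26, 14, 13, 9, 24, 30]
sift down from index 3:
  25 vs smaller child 18 at index 7, swap → [27, 7, 10, 18, 6, 8, 11, 25, 26, 14, 13, 9, 24, 30]
sift down from index 2:
  10 vs smaller child 8 at index 5, swap → [27, 7, 8, 18, 6, 10, 11, 25, 26, 14, 13, 9, 24, 30]
  10 vs smaller child 9 at index 11, swap → [27, 7, 8, 18, 6, 9, 11, 25, 26, 14, 13, 10, 24, 30]
sift down from index 1:
  7 vs smaller child 6 at index 4, swap → [27, 6, 8, 18, 7, 9, 11, 25, 26, 14, 13, 10, 24, 30]
sift down from index 0:
  27 vs smaller child 6 at index 1, swap → [6, 27, 8, 18, 7, 9, 11, 25, 26, 14, 13, 10, 24, 30]
  27 vs smaller child 7 at index 4, swap → [6, 7, 8, 18, 27, 9, 11, 25, 26, 14, 13, 10, 24, 30]
  27 vs smaller child 13 at index 10, swap → [6, 7, 8, 18, 13, 9, 11, 25, 26, 14, 27, 10, 24, 30]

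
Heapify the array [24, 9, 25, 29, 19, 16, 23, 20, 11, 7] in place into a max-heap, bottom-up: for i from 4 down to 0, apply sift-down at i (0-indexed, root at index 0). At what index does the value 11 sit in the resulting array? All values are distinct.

8

sift down from index 4: already satisfies heap property
sift down from index 3: already satisfies heap property
sift down from index 2: already satisfies heap property
sift down from index 1:
  9 vs larger child 29 at index 3, swap → [24, 29, 25, 9, 19, 16, 23, 20, 11, 7]
  9 vs larger child 20 at index 7, swap → [24, 29, 25, 20, 19, 16, 23, 9, 11, 7]
sift down from index 0:
  24 vs larger child 29 at index 1, swap → [29, 24, 25, 20, 19, 16, 23, 9, 11, 7]
resulting array: [29, 24, 25, 20, 19, 16, 23, 9, 11, 7]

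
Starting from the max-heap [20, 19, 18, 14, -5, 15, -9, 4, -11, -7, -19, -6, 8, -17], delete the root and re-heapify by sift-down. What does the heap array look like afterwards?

remove root 20; move last element -17 to root → [-17, 19, 18, 14, -5, 15, -9, 4, -11, -7, -19, -6, 8]
-17 vs larger child 19 at index 1, swap → [19, -17, 18, 14, -5, 15, -9, 4, -11, -7, -19, -6, 8]
-17 vs larger child 14 at index 3, swap → [19, 14, 18, -17, -5, 15, -9, 4, -11, -7, -19, -6, 8]
-17 vs larger child 4 at index 7, swap → [19, 14, 18, 4, -5, 15, -9, -17, -11, -7, -19, -6, 8]

[19, 14, 18, 4, -5, 15, -9, -17, -11, -7, -19, -6, 8]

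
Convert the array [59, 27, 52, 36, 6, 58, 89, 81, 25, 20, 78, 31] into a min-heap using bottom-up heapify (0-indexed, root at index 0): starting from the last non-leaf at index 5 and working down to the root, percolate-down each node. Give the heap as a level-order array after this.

[6, 20, 31, 25, 27, 52, 89, 81, 36, 59, 78, 58]

sift down from index 5:
  58 vs only child 31 at index 11, swap → [59, 27, 52, 36, 6, 31, 89, 81, 25, 20, 78, 58]
sift down from index 4: already satisfies heap property
sift down from index 3:
  36 vs smaller child 25 at index 8, swap → [59, 27, 52, 25, 6, 31, 89, 81, 36, 20, 78, 58]
sift down from index 2:
  52 vs smaller child 31 at index 5, swap → [59, 27, 31, 25, 6, 52, 89, 81, 36, 20, 78, 58]
sift down from index 1:
  27 vs smaller child 6 at index 4, swap → [59, 6, 31, 25, 27, 52, 89, 81, 36, 20, 78, 58]
  27 vs smaller child 20 at index 9, swap → [59, 6, 31, 25, 20, 52, 89, 81, 36, 27, 78, 58]
sift down from index 0:
  59 vs smaller child 6 at index 1, swap → [6, 59, 31, 25, 20, 52, 89, 81, 36, 27, 78, 58]
  59 vs smaller child 20 at index 4, swap → [6, 20, 31, 25, 59, 52, 89, 81, 36, 27, 78, 58]
  59 vs smaller child 27 at index 9, swap → [6, 20, 31, 25, 27, 52, 89, 81, 36, 59, 78, 58]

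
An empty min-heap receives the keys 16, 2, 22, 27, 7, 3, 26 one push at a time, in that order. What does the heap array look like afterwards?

[2, 7, 3, 27, 16, 22, 26]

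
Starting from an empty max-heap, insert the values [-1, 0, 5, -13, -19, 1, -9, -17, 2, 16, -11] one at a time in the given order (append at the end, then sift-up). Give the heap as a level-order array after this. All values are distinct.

Insert -1:
  append -1 at index 0 → [-1] (no swap needed)
Insert 0:
  append 0 at index 1 → [-1, 0]
  0 > parent -1 at index 0, swap → [0, -1]
Insert 5:
  append 5 at index 2 → [0, -1, 5]
  5 > parent 0 at index 0, swap → [5, -1, 0]
Insert -13:
  append -13 at index 3 → [5, -1, 0, -13] (no swap needed)
Insert -19:
  append -19 at index 4 → [5, -1, 0, -13, -19] (no swap needed)
Insert 1:
  append 1 at index 5 → [5, -1, 0, -13, -19, 1]
  1 > parent 0 at index 2, swap → [5, -1, 1, -13, -19, 0]
Insert -9:
  append -9 at index 6 → [5, -1, 1, -13, -19, 0, -9] (no swap needed)
Insert -17:
  append -17 at index 7 → [5, -1, 1, -13, -19, 0, -9, -17] (no swap needed)
Insert 2:
  append 2 at index 8 → [5, -1, 1, -13, -19, 0, -9, -17, 2]
  2 > parent -13 at index 3, swap → [5, -1, 1, 2, -19, 0, -9, -17, -13]
  2 > parent -1 at index 1, swap → [5, 2, 1, -1, -19, 0, -9, -17, -13]
Insert 16:
  append 16 at index 9 → [5, 2, 1, -1, -19, 0, -9, -17, -13, 16]
  16 > parent -19 at index 4, swap → [5, 2, 1, -1, 16, 0, -9, -17, -13, -19]
  16 > parent 2 at index 1, swap → [5, 16, 1, -1, 2, 0, -9, -17, -13, -19]
  16 > parent 5 at index 0, swap → [16, 5, 1, -1, 2, 0, -9, -17, -13, -19]
Insert -11:
  append -11 at index 10 → [16, 5, 1, -1, 2, 0, -9, -17, -13, -19, -11] (no swap needed)

[16, 5, 1, -1, 2, 0, -9, -17, -13, -19, -11]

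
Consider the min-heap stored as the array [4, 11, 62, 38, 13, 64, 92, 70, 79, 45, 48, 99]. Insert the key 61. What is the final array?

[4, 11, 61, 38, 13, 62, 92, 70, 79, 45, 48, 99, 64]

append 61 at index 12 → [4, 11, 62, 38, 13, 64, 92, 70, 79, 45, 48, 99, 61]
61 < parent 64 at index 5, swap → [4, 11, 62, 38, 13, 61, 92, 70, 79, 45, 48, 99, 64]
61 < parent 62 at index 2, swap → [4, 11, 61, 38, 13, 62, 92, 70, 79, 45, 48, 99, 64]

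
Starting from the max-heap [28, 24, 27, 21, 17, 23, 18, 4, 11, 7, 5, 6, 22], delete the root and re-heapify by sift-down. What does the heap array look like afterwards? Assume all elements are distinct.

remove root 28; move last element 22 to root → [22, 24, 27, 21, 17, 23, 18, 4, 11, 7, 5, 6]
22 vs larger child 27 at index 2, swap → [27, 24, 22, 21, 17, 23, 18, 4, 11, 7, 5, 6]
22 vs larger child 23 at index 5, swap → [27, 24, 23, 21, 17, 22, 18, 4, 11, 7, 5, 6]

[27, 24, 23, 21, 17, 22, 18, 4, 11, 7, 5, 6]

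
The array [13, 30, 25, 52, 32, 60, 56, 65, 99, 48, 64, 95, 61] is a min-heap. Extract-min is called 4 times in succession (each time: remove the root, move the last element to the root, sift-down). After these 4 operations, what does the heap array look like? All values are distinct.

[48, 52, 56, 65, 64, 60, 61, 95, 99]

extract-min #1 returns 13:
  remove root 13; move last element 61 to root → [61, 30, 25, 52, 32, 60, 56, 65, 99, 48, 64, 95]
  61 vs smaller child 25 at index 2, swap → [25, 30, 61, 52, 32, 60, 56, 65, 99, 48, 64, 95]
  61 vs smaller child 56 at index 6, swap → [25, 30, 56, 52, 32, 60, 61, 65, 99, 48, 64, 95]
extract-min #2 returns 25:
  remove root 25; move last element 95 to root → [95, 30, 56, 52, 32, 60, 61, 65, 99, 48, 64]
  95 vs smaller child 30 at index 1, swap → [30, 95, 56, 52, 32, 60, 61, 65, 99, 48, 64]
  95 vs smaller child 32 at index 4, swap → [30, 32, 56, 52, 95, 60, 61, 65, 99, 48, 64]
  95 vs smaller child 48 at index 9, swap → [30, 32, 56, 52, 48, 60, 61, 65, 99, 95, 64]
extract-min #3 returns 30:
  remove root 30; move last element 64 to root → [64, 32, 56, 52, 48, 60, 61, 65, 99, 95]
  64 vs smaller child 32 at index 1, swap → [32, 64, 56, 52, 48, 60, 61, 65, 99, 95]
  64 vs smaller child 48 at index 4, swap → [32, 48, 56, 52, 64, 60, 61, 65, 99, 95]
extract-min #4 returns 32:
  remove root 32; move last element 95 to root → [95, 48, 56, 52, 64, 60, 61, 65, 99]
  95 vs smaller child 48 at index 1, swap → [48, 95, 56, 52, 64, 60, 61, 65, 99]
  95 vs smaller child 52 at index 3, swap → [48, 52, 56, 95, 64, 60, 61, 65, 99]
  95 vs smaller child 65 at index 7, swap → [48, 52, 56, 65, 64, 60, 61, 95, 99]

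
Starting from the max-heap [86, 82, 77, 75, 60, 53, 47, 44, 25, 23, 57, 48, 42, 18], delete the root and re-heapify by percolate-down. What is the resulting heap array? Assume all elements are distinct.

[82, 75, 77, 44, 60, 53, 47, 18, 25, 23, 57, 48, 42]

remove root 86; move last element 18 to root → [18, 82, 77, 75, 60, 53, 47, 44, 25, 23, 57, 48, 42]
18 vs larger child 82 at index 1, swap → [82, 18, 77, 75, 60, 53, 47, 44, 25, 23, 57, 48, 42]
18 vs larger child 75 at index 3, swap → [82, 75, 77, 18, 60, 53, 47, 44, 25, 23, 57, 48, 42]
18 vs larger child 44 at index 7, swap → [82, 75, 77, 44, 60, 53, 47, 18, 25, 23, 57, 48, 42]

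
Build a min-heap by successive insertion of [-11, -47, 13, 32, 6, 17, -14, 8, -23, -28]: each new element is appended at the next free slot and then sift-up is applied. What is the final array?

Insert -11:
  append -11 at index 0 → [-11] (no swap needed)
Insert -47:
  append -47 at index 1 → [-11, -47]
  -47 < parent -11 at index 0, swap → [-47, -11]
Insert 13:
  append 13 at index 2 → [-47, -11, 13] (no swap needed)
Insert 32:
  append 32 at index 3 → [-47, -11, 13, 32] (no swap needed)
Insert 6:
  append 6 at index 4 → [-47, -11, 13, 32, 6] (no swap needed)
Insert 17:
  append 17 at index 5 → [-47, -11, 13, 32, 6, 17] (no swap needed)
Insert -14:
  append -14 at index 6 → [-47, -11, 13, 32, 6, 17, -14]
  -14 < parent 13 at index 2, swap → [-47, -11, -14, 32, 6, 17, 13]
Insert 8:
  append 8 at index 7 → [-47, -11, -14, 32, 6, 17, 13, 8]
  8 < parent 32 at index 3, swap → [-47, -11, -14, 8, 6, 17, 13, 32]
Insert -23:
  append -23 at index 8 → [-47, -11, -14, 8, 6, 17, 13, 32, -23]
  -23 < parent 8 at index 3, swap → [-47, -11, -14, -23, 6, 17, 13, 32, 8]
  -23 < parent -11 at index 1, swap → [-47, -23, -14, -11, 6, 17, 13, 32, 8]
Insert -28:
  append -28 at index 9 → [-47, -23, -14, -11, 6, 17, 13, 32, 8, -28]
  -28 < parent 6 at index 4, swap → [-47, -23, -14, -11, -28, 17, 13, 32, 8, 6]
  -28 < parent -23 at index 1, swap → [-47, -28, -14, -11, -23, 17, 13, 32, 8, 6]

[-47, -28, -14, -11, -23, 17, 13, 32, 8, 6]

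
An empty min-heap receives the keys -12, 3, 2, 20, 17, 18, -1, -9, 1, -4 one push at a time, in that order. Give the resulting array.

[-12, -9, -1, 1, -4, 18, 2, 20, 3, 17]

Insert -12:
  append -12 at index 0 → [-12] (no swap needed)
Insert 3:
  append 3 at index 1 → [-12, 3] (no swap needed)
Insert 2:
  append 2 at index 2 → [-12, 3, 2] (no swap needed)
Insert 20:
  append 20 at index 3 → [-12, 3, 2, 20] (no swap needed)
Insert 17:
  append 17 at index 4 → [-12, 3, 2, 20, 17] (no swap needed)
Insert 18:
  append 18 at index 5 → [-12, 3, 2, 20, 17, 18] (no swap needed)
Insert -1:
  append -1 at index 6 → [-12, 3, 2, 20, 17, 18, -1]
  -1 < parent 2 at index 2, swap → [-12, 3, -1, 20, 17, 18, 2]
Insert -9:
  append -9 at index 7 → [-12, 3, -1, 20, 17, 18, 2, -9]
  -9 < parent 20 at index 3, swap → [-12, 3, -1, -9, 17, 18, 2, 20]
  -9 < parent 3 at index 1, swap → [-12, -9, -1, 3, 17, 18, 2, 20]
Insert 1:
  append 1 at index 8 → [-12, -9, -1, 3, 17, 18, 2, 20, 1]
  1 < parent 3 at index 3, swap → [-12, -9, -1, 1, 17, 18, 2, 20, 3]
Insert -4:
  append -4 at index 9 → [-12, -9, -1, 1, 17, 18, 2, 20, 3, -4]
  -4 < parent 17 at index 4, swap → [-12, -9, -1, 1, -4, 18, 2, 20, 3, 17]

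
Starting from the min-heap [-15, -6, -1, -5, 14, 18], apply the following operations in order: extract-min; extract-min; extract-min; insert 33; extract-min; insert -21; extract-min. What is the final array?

[14, 33, 18]

extract-min → returns -15:
  remove root -15; move last element 18 to root → [18, -6, -1, -5, 14]
  18 vs smaller child -6 at index 1, swap → [-6, 18, -1, -5, 14]
  18 vs smaller child -5 at index 3, swap → [-6, -5, -1, 18, 14]
extract-min → returns -6:
  remove root -6; move last element 14 to root → [14, -5, -1, 18]
  14 vs smaller child -5 at index 1, swap → [-5, 14, -1, 18]
extract-min → returns -5:
  remove root -5; move last element 18 to root → [18, 14, -1]
  18 vs smaller child -1 at index 2, swap → [-1, 14, 18]
insert 33:
  append 33 at index 3 → [-1, 14, 18, 33] (no swap needed)
extract-min → returns -1:
  remove root -1; move last element 33 to root → [33, 14, 18]
  33 vs smaller child 14 at index 1, swap → [14, 33, 18]
insert -21:
  append -21 at index 3 → [14, 33, 18, -21]
  -21 < parent 33 at index 1, swap → [14, -21, 18, 33]
  -21 < parent 14 at index 0, swap → [-21, 14, 18, 33]
extract-min → returns -21:
  remove root -21; move last element 33 to root → [33, 14, 18]
  33 vs smaller child 14 at index 1, swap → [14, 33, 18]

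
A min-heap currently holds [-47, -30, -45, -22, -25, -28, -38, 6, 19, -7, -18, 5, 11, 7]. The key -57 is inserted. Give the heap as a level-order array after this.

append -57 at index 14 → [-47, -30, -45, -22, -25, -28, -38, 6, 19, -7, -18, 5, 11, 7, -57]
-57 < parent -38 at index 6, swap → [-47, -30, -45, -22, -25, -28, -57, 6, 19, -7, -18, 5, 11, 7, -38]
-57 < parent -45 at index 2, swap → [-47, -30, -57, -22, -25, -28, -45, 6, 19, -7, -18, 5, 11, 7, -38]
-57 < parent -47 at index 0, swap → [-57, -30, -47, -22, -25, -28, -45, 6, 19, -7, -18, 5, 11, 7, -38]

[-57, -30, -47, -22, -25, -28, -45, 6, 19, -7, -18, 5, 11, 7, -38]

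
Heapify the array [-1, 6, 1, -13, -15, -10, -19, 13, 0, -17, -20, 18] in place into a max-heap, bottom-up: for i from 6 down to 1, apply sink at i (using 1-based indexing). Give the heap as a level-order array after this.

[18, 13, 1, 6, -15, -1, -19, -13, 0, -17, -20, -10]

sift down from index 6:
  -10 vs only child 18 at index 12, swap → [-1, 6, 1, -13, -15, 18, -19, 13, 0, -17, -20, -10]
sift down from index 5: already satisfies heap property
sift down from index 4:
  -13 vs larger child 13 at index 8, swap → [-1, 6, 1, 13, -15, 18, -19, -13, 0, -17, -20, -10]
sift down from index 3:
  1 vs larger child 18 at index 6, swap → [-1, 6, 18, 13, -15, 1, -19, -13, 0, -17, -20, -10]
sift down from index 2:
  6 vs larger child 13 at index 4, swap → [-1, 13, 18, 6, -15, 1, -19, -13, 0, -17, -20, -10]
sift down from index 1:
  -1 vs larger child 18 at index 3, swap → [18, 13, -1, 6, -15, 1, -19, -13, 0, -17, -20, -10]
  -1 vs larger child 1 at index 6, swap → [18, 13, 1, 6, -15, -1, -19, -13, 0, -17, -20, -10]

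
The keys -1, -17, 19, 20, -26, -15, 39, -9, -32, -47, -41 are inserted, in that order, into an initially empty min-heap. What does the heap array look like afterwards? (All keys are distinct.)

Insert -1:
  append -1 at index 0 → [-1] (no swap needed)
Insert -17:
  append -17 at index 1 → [-1, -17]
  -17 < parent -1 at index 0, swap → [-17, -1]
Insert 19:
  append 19 at index 2 → [-17, -1, 19] (no swap needed)
Insert 20:
  append 20 at index 3 → [-17, -1, 19, 20] (no swap needed)
Insert -26:
  append -26 at index 4 → [-17, -1, 19, 20, -26]
  -26 < parent -1 at index 1, swap → [-17, -26, 19, 20, -1]
  -26 < parent -17 at index 0, swap → [-26, -17, 19, 20, -1]
Insert -15:
  append -15 at index 5 → [-26, -17, 19, 20, -1, -15]
  -15 < parent 19 at index 2, swap → [-26, -17, -15, 20, -1, 19]
Insert 39:
  append 39 at index 6 → [-26, -17, -15, 20, -1, 19, 39] (no swap needed)
Insert -9:
  append -9 at index 7 → [-26, -17, -15, 20, -1, 19, 39, -9]
  -9 < parent 20 at index 3, swap → [-26, -17, -15, -9, -1, 19, 39, 20]
Insert -32:
  append -32 at index 8 → [-26, -17, -15, -9, -1, 19, 39, 20, -32]
  -32 < parent -9 at index 3, swap → [-26, -17, -15, -32, -1, 19, 39, 20, -9]
  -32 < parent -17 at index 1, swap → [-26, -32, -15, -17, -1, 19, 39, 20, -9]
  -32 < parent -26 at index 0, swap → [-32, -26, -15, -17, -1, 19, 39, 20, -9]
Insert -47:
  append -47 at index 9 → [-32, -26, -15, -17, -1, 19, 39, 20, -9, -47]
  -47 < parent -1 at index 4, swap → [-32, -26, -15, -17, -47, 19, 39, 20, -9, -1]
  -47 < parent -26 at index 1, swap → [-32, -47, -15, -17, -26, 19, 39, 20, -9, -1]
  -47 < parent -32 at index 0, swap → [-47, -32, -15, -17, -26, 19, 39, 20, -9, -1]
Insert -41:
  append -41 at index 10 → [-47, -32, -15, -17, -26, 19, 39, 20, -9, -1, -41]
  -41 < parent -26 at index 4, swap → [-47, -32, -15, -17, -41, 19, 39, 20, -9, -1, -26]
  -41 < parent -32 at index 1, swap → [-47, -41, -15, -17, -32, 19, 39, 20, -9, -1, -26]

[-47, -41, -15, -17, -32, 19, 39, 20, -9, -1, -26]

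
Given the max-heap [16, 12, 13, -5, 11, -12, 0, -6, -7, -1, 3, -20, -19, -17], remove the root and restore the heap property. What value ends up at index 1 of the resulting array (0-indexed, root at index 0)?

remove root 16; move last element -17 to root → [-17, 12, 13, -5, 11, -12, 0, -6, -7, -1, 3, -20, -19]
-17 vs larger child 13 at index 2, swap → [13, 12, -17, -5, 11, -12, 0, -6, -7, -1, 3, -20, -19]
-17 vs larger child 0 at index 6, swap → [13, 12, 0, -5, 11, -12, -17, -6, -7, -1, 3, -20, -19]
resulting array: [13, 12, 0, -5, 11, -12, -17, -6, -7, -1, 3, -20, -19]

12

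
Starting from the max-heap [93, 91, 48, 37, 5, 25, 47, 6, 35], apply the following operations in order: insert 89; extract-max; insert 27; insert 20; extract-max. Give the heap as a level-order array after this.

[89, 37, 48, 35, 27, 25, 47, 6, 20, 5]

insert 89:
  append 89 at index 9 → [93, 91, 48, 37, 5, 25, 47, 6, 35, 89]
  89 > parent 5 at index 4, swap → [93, 91, 48, 37, 89, 25, 47, 6, 35, 5]
extract-max → returns 93:
  remove root 93; move last element 5 to root → [5, 91, 48, 37, 89, 25, 47, 6, 35]
  5 vs larger child 91 at index 1, swap → [91, 5, 48, 37, 89, 25, 47, 6, 35]
  5 vs larger child 89 at index 4, swap → [91, 89, 48, 37, 5, 25, 47, 6, 35]
insert 27:
  append 27 at index 9 → [91, 89, 48, 37, 5, 25, 47, 6, 35, 27]
  27 > parent 5 at index 4, swap → [91, 89, 48, 37, 27, 25, 47, 6, 35, 5]
insert 20:
  append 20 at index 10 → [91, 89, 48, 37, 27, 25, 47, 6, 35, 5, 20] (no swap needed)
extract-max → returns 91:
  remove root 91; move last element 20 to root → [20, 89, 48, 37, 27, 25, 47, 6, 35, 5]
  20 vs larger child 89 at index 1, swap → [89, 20, 48, 37, 27, 25, 47, 6, 35, 5]
  20 vs larger child 37 at index 3, swap → [89, 37, 48, 20, 27, 25, 47, 6, 35, 5]
  20 vs larger child 35 at index 8, swap → [89, 37, 48, 35, 27, 25, 47, 6, 20, 5]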